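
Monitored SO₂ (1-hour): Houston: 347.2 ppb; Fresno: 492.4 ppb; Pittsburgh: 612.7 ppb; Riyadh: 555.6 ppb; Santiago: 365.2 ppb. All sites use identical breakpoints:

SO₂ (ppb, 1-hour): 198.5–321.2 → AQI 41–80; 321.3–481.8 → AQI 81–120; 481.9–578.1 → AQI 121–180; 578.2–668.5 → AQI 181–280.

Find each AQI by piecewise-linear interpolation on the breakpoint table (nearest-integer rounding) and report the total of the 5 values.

Houston: 347.2 ∈ [321.3, 481.8] ↔ index [81, 120].
81 + (347.2−321.3)·(120−81)/(481.8−321.3) = 81 + 25.9·39/160.5 ≈ 87.29, so AQI = 87.
Fresno 492.4: bracket 481.9–578.1 → index 121–180; slope 59/96.2, offset 10.5.
AQI = 121 + 59/96.2·10.5 ≈ 127.44 ⇒ 127.
Pittsburgh: 612.7 ∈ [578.2, 668.5] ↔ index [181, 280].
181 + (612.7−578.2)·(280−181)/(668.5−578.2) = 181 + 34.5·99/90.3 ≈ 218.82, so AQI = 219.
Riyadh 555.6: bracket 481.9–578.1 → index 121–180; slope 59/96.2, offset 73.7.
AQI = 121 + 59/96.2·73.7 ≈ 166.20 ⇒ 166.
Santiago: row 321.3–481.8 (AQI 81–120). (120−81)·(365.2−321.3)/(481.8−321.3) + 81 = 39·43.9/160.5 + 81 ≈ 91.67 → 92.
AQIs: Houston=87, Fresno=127, Pittsburgh=219, Riyadh=166, Santiago=92. Sum = 87 + 127 + 219 + 166 + 92 = 691.

691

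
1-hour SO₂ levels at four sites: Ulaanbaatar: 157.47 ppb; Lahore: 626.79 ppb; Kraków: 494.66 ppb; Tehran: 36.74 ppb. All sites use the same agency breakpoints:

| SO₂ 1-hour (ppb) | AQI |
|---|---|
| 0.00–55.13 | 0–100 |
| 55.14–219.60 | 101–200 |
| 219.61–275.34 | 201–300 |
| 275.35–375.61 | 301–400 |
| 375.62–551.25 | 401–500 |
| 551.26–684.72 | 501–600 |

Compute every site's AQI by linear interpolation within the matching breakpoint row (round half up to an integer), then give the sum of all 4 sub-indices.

Ulaanbaatar: 157.47 ∈ [55.14, 219.60] ↔ index [101, 200].
101 + (157.47−55.14)·(200−101)/(219.60−55.14) = 101 + 102.33·99/164.46 ≈ 162.60, so AQI = 163.
Lahore: 626.79 ∈ [551.26, 684.72] ↔ index [501, 600].
501 + (626.79−551.26)·(600−501)/(684.72−551.26) = 501 + 75.53·99/133.46 ≈ 557.03, so AQI = 557.
Kraków: 494.66 lies in 375.62–551.25, so I_lo=401, I_hi=500, C_lo=375.62, C_hi=551.25.
(500−401)/(551.25−375.62) × (494.66−375.62) + 401 = 99/175.63 × 119.04 + 401 ≈ 468.10 → 468.
Tehran: row 0.00–55.13 (AQI 0–100). (100−0)·(36.74−0.00)/(55.13−0.00) + 0 = 100·36.74/55.13 + 0 ≈ 66.64 → 67.
AQIs: Ulaanbaatar=163, Lahore=557, Kraków=468, Tehran=67. Sum = 163 + 557 + 468 + 67 = 1255.

1255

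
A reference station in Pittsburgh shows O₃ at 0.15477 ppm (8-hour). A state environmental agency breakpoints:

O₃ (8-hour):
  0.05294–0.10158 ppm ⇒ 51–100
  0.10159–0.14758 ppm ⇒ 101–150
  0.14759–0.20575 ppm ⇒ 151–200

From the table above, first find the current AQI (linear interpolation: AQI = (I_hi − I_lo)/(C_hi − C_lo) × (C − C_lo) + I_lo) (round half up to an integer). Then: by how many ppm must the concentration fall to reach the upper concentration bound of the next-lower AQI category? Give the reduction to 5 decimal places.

O₃: 0.15477 lies in 0.14759–0.20575, so I_lo=151, I_hi=200, C_lo=0.14759, C_hi=0.20575.
(200−151)/(0.20575−0.14759) × (0.15477−0.14759) + 151 = 49/0.05816 × 0.00718 + 151 ≈ 157.05 → 157.
Current AQI 157 is in the Unhealthy range (151–200). The next-lower category tops out at AQI 150, whose upper concentration bound is 0.14758 ppm.
Reduction needed = 0.15477 − 0.14758 = 0.00719 ppm.

0.00719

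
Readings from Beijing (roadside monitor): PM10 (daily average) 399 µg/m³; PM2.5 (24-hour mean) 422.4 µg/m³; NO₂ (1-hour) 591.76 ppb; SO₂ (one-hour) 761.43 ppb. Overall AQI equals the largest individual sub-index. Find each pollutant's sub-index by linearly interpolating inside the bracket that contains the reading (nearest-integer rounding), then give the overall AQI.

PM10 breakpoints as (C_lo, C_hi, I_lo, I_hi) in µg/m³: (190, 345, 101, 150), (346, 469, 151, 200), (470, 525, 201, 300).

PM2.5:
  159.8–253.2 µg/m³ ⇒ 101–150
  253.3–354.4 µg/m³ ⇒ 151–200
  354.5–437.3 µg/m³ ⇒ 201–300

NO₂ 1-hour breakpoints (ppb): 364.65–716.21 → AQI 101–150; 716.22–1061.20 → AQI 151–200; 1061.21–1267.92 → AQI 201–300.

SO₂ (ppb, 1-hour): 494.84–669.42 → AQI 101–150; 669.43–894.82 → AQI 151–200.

282

PM10: 399 lies in 346–469, so I_lo=151, I_hi=200, C_lo=346, C_hi=469.
(200−151)/(469−346) × (399−346) + 151 = 49/123 × 53 + 151 ≈ 172.11 → 172.
PM2.5: row 354.5–437.3 (AQI 201–300). (300−201)·(422.4−354.5)/(437.3−354.5) + 201 = 99·67.9/82.8 + 201 ≈ 282.18 → 282.
NO₂: 591.76 lies in 364.65–716.21, so I_lo=101, I_hi=150, C_lo=364.65, C_hi=716.21.
(150−101)/(716.21−364.65) × (591.76−364.65) + 101 = 49/351.56 × 227.11 + 101 ≈ 132.65 → 133.
SO₂ 761.43: bracket 669.43–894.82 → index 151–200; slope 49/225.39, offset 92.00.
AQI = 151 + 49/225.39·92.00 ≈ 171.00 ⇒ 171.
Sub-indices: PM10→172, PM2.5→282, NO₂→133, SO₂→171. Overall AQI = max = 282; dominant pollutant is PM2.5.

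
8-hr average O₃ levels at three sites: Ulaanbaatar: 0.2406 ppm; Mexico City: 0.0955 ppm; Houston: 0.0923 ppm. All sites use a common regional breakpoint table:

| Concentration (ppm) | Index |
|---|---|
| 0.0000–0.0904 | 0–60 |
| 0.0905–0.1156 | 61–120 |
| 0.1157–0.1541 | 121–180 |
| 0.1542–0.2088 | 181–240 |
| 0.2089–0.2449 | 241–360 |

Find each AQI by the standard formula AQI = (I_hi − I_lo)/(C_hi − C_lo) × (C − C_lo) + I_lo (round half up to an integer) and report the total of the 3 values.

Ulaanbaatar 0.2406: bracket 0.2089–0.2449 → index 241–360; slope 119/0.0360, offset 0.0317.
AQI = 241 + 119/0.0360·0.0317 ≈ 345.79 ⇒ 346.
Mexico City: 0.0955 ∈ [0.0905, 0.1156] ↔ index [61, 120].
61 + (0.0955−0.0905)·(120−61)/(0.1156−0.0905) = 61 + 0.0050·59/0.0251 ≈ 72.75, so AQI = 73.
Houston 0.0923: bracket 0.0905–0.1156 → index 61–120; slope 59/0.0251, offset 0.0018.
AQI = 61 + 59/0.0251·0.0018 ≈ 65.23 ⇒ 65.
AQIs: Ulaanbaatar=346, Mexico City=73, Houston=65. Sum = 346 + 73 + 65 = 484.

484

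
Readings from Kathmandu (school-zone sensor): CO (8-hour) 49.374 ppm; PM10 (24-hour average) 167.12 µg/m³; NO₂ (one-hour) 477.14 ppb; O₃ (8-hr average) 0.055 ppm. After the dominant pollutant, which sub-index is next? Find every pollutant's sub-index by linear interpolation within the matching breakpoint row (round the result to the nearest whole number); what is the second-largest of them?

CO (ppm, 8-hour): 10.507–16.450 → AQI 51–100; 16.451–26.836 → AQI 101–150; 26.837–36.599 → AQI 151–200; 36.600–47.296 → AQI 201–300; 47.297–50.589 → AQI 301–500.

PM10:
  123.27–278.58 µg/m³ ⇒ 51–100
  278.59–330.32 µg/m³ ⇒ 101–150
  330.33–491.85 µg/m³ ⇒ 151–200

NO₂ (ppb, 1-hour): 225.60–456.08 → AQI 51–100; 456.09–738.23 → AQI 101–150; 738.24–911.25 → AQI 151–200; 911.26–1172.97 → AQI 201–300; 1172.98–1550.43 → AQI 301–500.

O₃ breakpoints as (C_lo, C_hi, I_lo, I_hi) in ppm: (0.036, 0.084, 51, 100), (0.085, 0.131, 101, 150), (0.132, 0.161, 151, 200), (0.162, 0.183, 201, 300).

105

CO: 49.374 ∈ [47.297, 50.589] ↔ index [301, 500].
301 + (49.374−47.297)·(500−301)/(50.589−47.297) = 301 + 2.077·199/3.292 ≈ 426.55, so AQI = 427.
PM10: 167.12 lies in 123.27–278.58, so I_lo=51, I_hi=100, C_lo=123.27, C_hi=278.58.
(100−51)/(278.58−123.27) × (167.12−123.27) + 51 = 49/155.31 × 43.85 + 51 ≈ 64.83 → 65.
NO₂: row 456.09–738.23 (AQI 101–150). (150−101)·(477.14−456.09)/(738.23−456.09) + 101 = 49·21.05/282.14 + 101 ≈ 104.66 → 105.
O₃: row 0.036–0.084 (AQI 51–100). (100−51)·(0.055−0.036)/(0.084−0.036) + 51 = 49·0.019/0.048 + 51 ≈ 70.40 → 70.
Sub-indices: CO→427, PM10→65, NO₂→105, O₃→70. Ranked high→low: 427, 105, 70, 65. Second-highest sub-index = 105.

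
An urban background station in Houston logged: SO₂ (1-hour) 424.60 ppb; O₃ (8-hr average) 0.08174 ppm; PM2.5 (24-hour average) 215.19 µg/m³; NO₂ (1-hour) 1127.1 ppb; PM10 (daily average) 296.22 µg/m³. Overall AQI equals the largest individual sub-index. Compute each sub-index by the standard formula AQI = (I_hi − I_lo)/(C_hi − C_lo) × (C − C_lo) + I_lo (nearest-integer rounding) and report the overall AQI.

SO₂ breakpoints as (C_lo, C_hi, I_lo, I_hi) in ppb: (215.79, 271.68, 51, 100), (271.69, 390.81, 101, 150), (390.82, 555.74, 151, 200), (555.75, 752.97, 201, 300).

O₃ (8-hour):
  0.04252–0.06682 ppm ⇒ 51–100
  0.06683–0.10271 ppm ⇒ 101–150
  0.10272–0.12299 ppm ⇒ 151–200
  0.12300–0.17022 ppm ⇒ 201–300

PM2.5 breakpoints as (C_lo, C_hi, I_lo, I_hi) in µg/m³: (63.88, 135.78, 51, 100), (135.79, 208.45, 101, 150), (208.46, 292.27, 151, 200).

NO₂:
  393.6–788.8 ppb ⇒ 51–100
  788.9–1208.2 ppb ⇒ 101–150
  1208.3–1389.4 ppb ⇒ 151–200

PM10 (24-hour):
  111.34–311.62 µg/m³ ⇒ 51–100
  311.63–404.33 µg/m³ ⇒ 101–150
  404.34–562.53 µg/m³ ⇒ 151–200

161

SO₂: row 390.82–555.74 (AQI 151–200). (200−151)·(424.60−390.82)/(555.74−390.82) + 151 = 49·33.78/164.92 + 151 ≈ 161.04 → 161.
O₃: 0.08174 lies in 0.06683–0.10271, so I_lo=101, I_hi=150, C_lo=0.06683, C_hi=0.10271.
(150−101)/(0.10271−0.06683) × (0.08174−0.06683) + 101 = 49/0.03588 × 0.01491 + 101 ≈ 121.36 → 121.
PM2.5: row 208.46–292.27 (AQI 151–200). (200−151)·(215.19−208.46)/(292.27−208.46) + 151 = 49·6.73/83.81 + 151 ≈ 154.93 → 155.
NO₂: 1127.1 ∈ [788.9, 1208.2] ↔ index [101, 150].
101 + (1127.1−788.9)·(150−101)/(1208.2−788.9) = 101 + 338.2·49/419.3 ≈ 140.52, so AQI = 141.
PM10: row 111.34–311.62 (AQI 51–100). (100−51)·(296.22−111.34)/(311.62−111.34) + 51 = 49·184.88/200.28 + 51 ≈ 96.23 → 96.
Sub-indices: SO₂→161, O₃→121, PM2.5→155, NO₂→141, PM10→96. Overall AQI = max = 161; dominant pollutant is SO₂.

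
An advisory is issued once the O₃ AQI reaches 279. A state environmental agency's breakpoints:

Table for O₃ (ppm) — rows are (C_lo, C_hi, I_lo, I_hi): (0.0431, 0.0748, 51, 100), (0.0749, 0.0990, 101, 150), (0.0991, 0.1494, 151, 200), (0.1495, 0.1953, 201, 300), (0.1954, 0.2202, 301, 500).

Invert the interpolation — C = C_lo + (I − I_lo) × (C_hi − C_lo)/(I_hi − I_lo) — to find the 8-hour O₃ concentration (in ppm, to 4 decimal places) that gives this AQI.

0.1856

AQI 279 lies in the 201–300 band, which corresponds to 0.1495–0.1953 ppm.
C = 0.1495 + (279−201)×(0.1953−0.1495)/(300−201) = 0.1495 + 78×0.0458/99 ≈ 0.185585 ppm → 0.1856 ppm to 4 dp.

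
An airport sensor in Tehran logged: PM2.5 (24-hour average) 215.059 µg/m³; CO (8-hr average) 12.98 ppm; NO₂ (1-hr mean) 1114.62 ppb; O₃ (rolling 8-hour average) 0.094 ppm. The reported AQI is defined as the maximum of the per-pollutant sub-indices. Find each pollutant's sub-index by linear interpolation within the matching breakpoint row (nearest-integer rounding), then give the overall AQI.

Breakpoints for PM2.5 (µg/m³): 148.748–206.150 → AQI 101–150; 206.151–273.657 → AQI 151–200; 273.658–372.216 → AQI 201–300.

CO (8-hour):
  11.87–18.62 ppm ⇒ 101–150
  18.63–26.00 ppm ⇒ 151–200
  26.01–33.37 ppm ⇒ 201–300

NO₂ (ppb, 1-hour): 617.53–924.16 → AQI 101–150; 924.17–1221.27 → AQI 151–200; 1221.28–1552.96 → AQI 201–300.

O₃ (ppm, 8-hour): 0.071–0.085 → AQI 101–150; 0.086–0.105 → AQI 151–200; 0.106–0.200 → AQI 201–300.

PM2.5: row 206.151–273.657 (AQI 151–200). (200−151)·(215.059−206.151)/(273.657−206.151) + 151 = 49·8.908/67.506 + 151 ≈ 157.47 → 157.
CO: 12.98 ∈ [11.87, 18.62] ↔ index [101, 150].
101 + (12.98−11.87)·(150−101)/(18.62−11.87) = 101 + 1.11·49/6.75 ≈ 109.06, so AQI = 109.
NO₂ 1114.62: bracket 924.17–1221.27 → index 151–200; slope 49/297.10, offset 190.45.
AQI = 151 + 49/297.10·190.45 ≈ 182.41 ⇒ 182.
O₃: row 0.086–0.105 (AQI 151–200). (200−151)·(0.094−0.086)/(0.105−0.086) + 151 = 49·0.008/0.019 + 151 ≈ 171.63 → 172.
Sub-indices: PM2.5→157, CO→109, NO₂→182, O₃→172. Overall AQI = max = 182; dominant pollutant is NO₂.
AQI 182: Unhealthy.

182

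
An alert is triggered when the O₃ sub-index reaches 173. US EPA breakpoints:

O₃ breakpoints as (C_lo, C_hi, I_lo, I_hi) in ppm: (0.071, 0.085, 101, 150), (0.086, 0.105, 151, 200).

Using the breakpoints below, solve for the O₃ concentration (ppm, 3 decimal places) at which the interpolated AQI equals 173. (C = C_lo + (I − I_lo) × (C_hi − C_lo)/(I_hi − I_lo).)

AQI 173 lies in the 151–200 band, which corresponds to 0.086–0.105 ppm.
C = 0.086 + (173−151)×(0.105−0.086)/(200−151) = 0.086 + 22×0.019/49 ≈ 0.09453 ppm → 0.095 ppm to 3 dp.

0.095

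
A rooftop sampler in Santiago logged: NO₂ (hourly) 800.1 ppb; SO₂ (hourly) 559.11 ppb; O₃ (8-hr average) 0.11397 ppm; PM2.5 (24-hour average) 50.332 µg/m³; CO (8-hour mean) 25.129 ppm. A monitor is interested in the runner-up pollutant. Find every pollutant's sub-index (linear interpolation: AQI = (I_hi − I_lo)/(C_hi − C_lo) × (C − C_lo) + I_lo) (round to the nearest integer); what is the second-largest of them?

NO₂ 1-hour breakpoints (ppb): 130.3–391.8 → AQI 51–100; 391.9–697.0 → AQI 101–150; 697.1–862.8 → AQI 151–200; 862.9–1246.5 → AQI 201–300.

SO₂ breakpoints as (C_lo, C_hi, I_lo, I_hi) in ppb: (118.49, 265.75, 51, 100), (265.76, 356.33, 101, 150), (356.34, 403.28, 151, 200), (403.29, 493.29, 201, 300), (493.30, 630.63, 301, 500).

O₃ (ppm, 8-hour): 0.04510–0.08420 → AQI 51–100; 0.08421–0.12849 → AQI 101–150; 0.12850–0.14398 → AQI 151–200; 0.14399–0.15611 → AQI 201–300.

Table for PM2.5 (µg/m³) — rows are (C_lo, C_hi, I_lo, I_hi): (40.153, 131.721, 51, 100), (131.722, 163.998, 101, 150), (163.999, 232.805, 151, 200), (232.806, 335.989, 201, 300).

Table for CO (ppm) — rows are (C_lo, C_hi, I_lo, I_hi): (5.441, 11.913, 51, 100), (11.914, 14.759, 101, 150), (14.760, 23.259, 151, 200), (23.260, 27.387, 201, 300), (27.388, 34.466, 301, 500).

NO₂ 800.1: bracket 697.1–862.8 → index 151–200; slope 49/165.7, offset 103.0.
AQI = 151 + 49/165.7·103.0 ≈ 181.46 ⇒ 181.
SO₂: row 493.30–630.63 (AQI 301–500). (500−301)·(559.11−493.30)/(630.63−493.30) + 301 = 199·65.81/137.33 + 301 ≈ 396.36 → 396.
O₃: row 0.08421–0.12849 (AQI 101–150). (150−101)·(0.11397−0.08421)/(0.12849−0.08421) + 101 = 49·0.02976/0.04428 + 101 ≈ 133.93 → 134.
PM2.5: 50.332 lies in 40.153–131.721, so I_lo=51, I_hi=100, C_lo=40.153, C_hi=131.721.
(100−51)/(131.721−40.153) × (50.332−40.153) + 51 = 49/91.568 × 10.179 + 51 ≈ 56.45 → 56.
CO 25.129: bracket 23.260–27.387 → index 201–300; slope 99/4.127, offset 1.869.
AQI = 201 + 99/4.127·1.869 ≈ 245.83 ⇒ 246.
Sub-indices: NO₂→181, SO₂→396, O₃→134, PM2.5→56, CO→246. Ranked high→low: 396, 246, 181, 134, 56. Second-highest sub-index = 246.

246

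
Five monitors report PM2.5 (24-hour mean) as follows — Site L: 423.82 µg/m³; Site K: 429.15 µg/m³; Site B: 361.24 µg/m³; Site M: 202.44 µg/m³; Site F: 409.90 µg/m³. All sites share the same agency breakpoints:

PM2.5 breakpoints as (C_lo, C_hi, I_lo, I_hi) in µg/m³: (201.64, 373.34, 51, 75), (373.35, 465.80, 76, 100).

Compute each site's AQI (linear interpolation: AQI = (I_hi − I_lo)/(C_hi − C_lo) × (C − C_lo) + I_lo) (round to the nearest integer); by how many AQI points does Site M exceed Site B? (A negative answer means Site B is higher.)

-22

Site L: row 373.35–465.80 (AQI 76–100). (100−76)·(423.82−373.35)/(465.80−373.35) + 76 = 24·50.47/92.45 + 76 ≈ 89.10 → 89.
Site K: 429.15 lies in 373.35–465.80, so I_lo=76, I_hi=100, C_lo=373.35, C_hi=465.80.
(100−76)/(465.80−373.35) × (429.15−373.35) + 76 = 24/92.45 × 55.80 + 76 ≈ 90.49 → 90.
Site B: 361.24 ∈ [201.64, 373.34] ↔ index [51, 75].
51 + (361.24−201.64)·(75−51)/(373.34−201.64) = 51 + 159.60·24/171.70 ≈ 73.31, so AQI = 73.
Site M: 202.44 ∈ [201.64, 373.34] ↔ index [51, 75].
51 + (202.44−201.64)·(75−51)/(373.34−201.64) = 51 + 0.80·24/171.70 ≈ 51.11, so AQI = 51.
Site F 409.90: bracket 373.35–465.80 → index 76–100; slope 24/92.45, offset 36.55.
AQI = 76 + 24/92.45·36.55 ≈ 85.49 ⇒ 85.
AQIs: Site L=89, Site K=90, Site B=73, Site M=51, Site F=85. Site M (51) − Site B (73) = -22.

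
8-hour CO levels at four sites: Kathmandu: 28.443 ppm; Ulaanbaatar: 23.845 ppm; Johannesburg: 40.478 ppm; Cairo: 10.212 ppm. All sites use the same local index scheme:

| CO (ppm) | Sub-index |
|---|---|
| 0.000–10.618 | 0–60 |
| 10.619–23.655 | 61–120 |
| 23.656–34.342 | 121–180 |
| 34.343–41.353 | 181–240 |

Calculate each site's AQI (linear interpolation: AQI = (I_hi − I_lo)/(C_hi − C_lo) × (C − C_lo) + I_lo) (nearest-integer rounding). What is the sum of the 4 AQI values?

Kathmandu 28.443: bracket 23.656–34.342 → index 121–180; slope 59/10.686, offset 4.787.
AQI = 121 + 59/10.686·4.787 ≈ 147.43 ⇒ 147.
Ulaanbaatar: row 23.656–34.342 (AQI 121–180). (180−121)·(23.845−23.656)/(34.342−23.656) + 121 = 59·0.189/10.686 + 121 ≈ 122.04 → 122.
Johannesburg: 40.478 lies in 34.343–41.353, so I_lo=181, I_hi=240, C_lo=34.343, C_hi=41.353.
(240−181)/(41.353−34.343) × (40.478−34.343) + 181 = 59/7.010 × 6.135 + 181 ≈ 232.64 → 233.
Cairo: row 0.000–10.618 (AQI 0–60). (60−0)·(10.212−0.000)/(10.618−0.000) + 0 = 60·10.212/10.618 + 0 ≈ 57.71 → 58.
AQIs: Kathmandu=147, Ulaanbaatar=122, Johannesburg=233, Cairo=58. Sum = 147 + 122 + 233 + 58 = 560.

560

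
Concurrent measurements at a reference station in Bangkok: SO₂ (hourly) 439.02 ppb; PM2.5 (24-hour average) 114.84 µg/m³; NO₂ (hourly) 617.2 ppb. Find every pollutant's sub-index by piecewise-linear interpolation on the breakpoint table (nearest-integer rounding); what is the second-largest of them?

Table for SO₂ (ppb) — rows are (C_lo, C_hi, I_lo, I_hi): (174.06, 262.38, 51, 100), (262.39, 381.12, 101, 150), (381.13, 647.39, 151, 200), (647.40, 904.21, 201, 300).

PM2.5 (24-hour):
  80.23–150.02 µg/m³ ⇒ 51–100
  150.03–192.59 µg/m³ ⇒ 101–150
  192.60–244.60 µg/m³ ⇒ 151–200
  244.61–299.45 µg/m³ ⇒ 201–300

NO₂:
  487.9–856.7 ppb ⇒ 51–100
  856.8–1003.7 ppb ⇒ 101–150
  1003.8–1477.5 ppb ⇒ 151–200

SO₂: row 381.13–647.39 (AQI 151–200). (200−151)·(439.02−381.13)/(647.39−381.13) + 151 = 49·57.89/266.26 + 151 ≈ 161.65 → 162.
PM2.5: 114.84 lies in 80.23–150.02, so I_lo=51, I_hi=100, C_lo=80.23, C_hi=150.02.
(100−51)/(150.02−80.23) × (114.84−80.23) + 51 = 49/69.79 × 34.61 + 51 ≈ 75.30 → 75.
NO₂: 617.2 ∈ [487.9, 856.7] ↔ index [51, 100].
51 + (617.2−487.9)·(100−51)/(856.7−487.9) = 51 + 129.3·49/368.8 ≈ 68.18, so AQI = 68.
Sub-indices: SO₂→162, PM2.5→75, NO₂→68. Ranked high→low: 162, 75, 68. Second-highest sub-index = 75.

75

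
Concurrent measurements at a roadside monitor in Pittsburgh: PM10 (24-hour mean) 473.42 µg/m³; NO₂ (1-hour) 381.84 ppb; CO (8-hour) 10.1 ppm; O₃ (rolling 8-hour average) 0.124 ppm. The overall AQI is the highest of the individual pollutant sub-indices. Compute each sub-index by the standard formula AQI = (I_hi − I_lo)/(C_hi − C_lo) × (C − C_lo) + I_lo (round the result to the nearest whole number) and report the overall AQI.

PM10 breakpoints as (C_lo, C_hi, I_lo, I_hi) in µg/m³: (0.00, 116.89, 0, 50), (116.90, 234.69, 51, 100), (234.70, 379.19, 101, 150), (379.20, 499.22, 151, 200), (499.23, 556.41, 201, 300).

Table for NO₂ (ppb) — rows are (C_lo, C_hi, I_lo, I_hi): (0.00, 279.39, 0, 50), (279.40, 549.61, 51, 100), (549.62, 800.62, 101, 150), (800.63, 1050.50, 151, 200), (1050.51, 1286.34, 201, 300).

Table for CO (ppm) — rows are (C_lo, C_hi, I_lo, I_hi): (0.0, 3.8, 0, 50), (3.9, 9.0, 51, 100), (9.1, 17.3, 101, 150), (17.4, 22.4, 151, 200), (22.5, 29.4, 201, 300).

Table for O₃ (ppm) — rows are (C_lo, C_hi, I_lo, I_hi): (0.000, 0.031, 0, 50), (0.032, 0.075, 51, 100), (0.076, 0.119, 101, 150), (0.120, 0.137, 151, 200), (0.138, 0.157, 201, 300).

PM10 473.42: bracket 379.20–499.22 → index 151–200; slope 49/120.02, offset 94.22.
AQI = 151 + 49/120.02·94.22 ≈ 189.47 ⇒ 189.
NO₂: 381.84 lies in 279.40–549.61, so I_lo=51, I_hi=100, C_lo=279.40, C_hi=549.61.
(100−51)/(549.61−279.40) × (381.84−279.40) + 51 = 49/270.21 × 102.44 + 51 ≈ 69.58 → 70.
CO 10.1: bracket 9.1–17.3 → index 101–150; slope 49/8.2, offset 1.0.
AQI = 101 + 49/8.2·1.0 ≈ 106.98 ⇒ 107.
O₃: 0.124 lies in 0.120–0.137, so I_lo=151, I_hi=200, C_lo=0.120, C_hi=0.137.
(200−151)/(0.137−0.120) × (0.124−0.120) + 151 = 49/0.017 × 0.004 + 151 ≈ 162.53 → 163.
Sub-indices: PM10→189, NO₂→70, CO→107, O₃→163. Overall AQI = max = 189; dominant pollutant is PM10.

189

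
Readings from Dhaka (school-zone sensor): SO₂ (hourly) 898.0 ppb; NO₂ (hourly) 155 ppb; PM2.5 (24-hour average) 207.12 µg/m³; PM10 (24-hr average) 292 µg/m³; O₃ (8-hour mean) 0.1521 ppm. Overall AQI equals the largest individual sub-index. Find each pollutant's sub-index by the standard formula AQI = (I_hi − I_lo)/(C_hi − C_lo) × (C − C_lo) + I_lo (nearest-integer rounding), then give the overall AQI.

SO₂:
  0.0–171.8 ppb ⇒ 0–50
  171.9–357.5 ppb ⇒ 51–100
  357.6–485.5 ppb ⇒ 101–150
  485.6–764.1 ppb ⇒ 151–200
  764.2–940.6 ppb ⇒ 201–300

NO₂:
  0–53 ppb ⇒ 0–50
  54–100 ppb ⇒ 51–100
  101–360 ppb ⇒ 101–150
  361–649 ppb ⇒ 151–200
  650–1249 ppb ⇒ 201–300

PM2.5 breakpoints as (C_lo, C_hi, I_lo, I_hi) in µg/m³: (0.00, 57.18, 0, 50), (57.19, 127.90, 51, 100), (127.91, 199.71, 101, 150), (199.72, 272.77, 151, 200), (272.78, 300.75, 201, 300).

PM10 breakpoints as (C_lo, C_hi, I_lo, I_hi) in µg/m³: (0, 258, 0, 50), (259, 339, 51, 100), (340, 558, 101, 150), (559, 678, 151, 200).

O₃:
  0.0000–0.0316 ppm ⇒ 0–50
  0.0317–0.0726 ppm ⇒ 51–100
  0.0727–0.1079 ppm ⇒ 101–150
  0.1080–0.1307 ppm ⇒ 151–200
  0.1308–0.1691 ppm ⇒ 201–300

SO₂: row 764.2–940.6 (AQI 201–300). (300−201)·(898.0−764.2)/(940.6−764.2) + 201 = 99·133.8/176.4 + 201 ≈ 276.09 → 276.
NO₂: row 101–360 (AQI 101–150). (150−101)·(155−101)/(360−101) + 101 = 49·54/259 + 101 ≈ 111.22 → 111.
PM2.5: row 199.72–272.77 (AQI 151–200). (200−151)·(207.12−199.72)/(272.77−199.72) + 151 = 49·7.40/73.05 + 151 ≈ 155.96 → 156.
PM10 292: bracket 259–339 → index 51–100; slope 49/80, offset 33.
AQI = 51 + 49/80·33 ≈ 71.21 ⇒ 71.
O₃: 0.1521 lies in 0.1308–0.1691, so I_lo=201, I_hi=300, C_lo=0.1308, C_hi=0.1691.
(300−201)/(0.1691−0.1308) × (0.1521−0.1308) + 201 = 99/0.0383 × 0.0213 + 201 ≈ 256.06 → 256.
Sub-indices: SO₂→276, NO₂→111, PM2.5→156, PM10→71, O₃→256. Overall AQI = max = 276; dominant pollutant is SO₂.

276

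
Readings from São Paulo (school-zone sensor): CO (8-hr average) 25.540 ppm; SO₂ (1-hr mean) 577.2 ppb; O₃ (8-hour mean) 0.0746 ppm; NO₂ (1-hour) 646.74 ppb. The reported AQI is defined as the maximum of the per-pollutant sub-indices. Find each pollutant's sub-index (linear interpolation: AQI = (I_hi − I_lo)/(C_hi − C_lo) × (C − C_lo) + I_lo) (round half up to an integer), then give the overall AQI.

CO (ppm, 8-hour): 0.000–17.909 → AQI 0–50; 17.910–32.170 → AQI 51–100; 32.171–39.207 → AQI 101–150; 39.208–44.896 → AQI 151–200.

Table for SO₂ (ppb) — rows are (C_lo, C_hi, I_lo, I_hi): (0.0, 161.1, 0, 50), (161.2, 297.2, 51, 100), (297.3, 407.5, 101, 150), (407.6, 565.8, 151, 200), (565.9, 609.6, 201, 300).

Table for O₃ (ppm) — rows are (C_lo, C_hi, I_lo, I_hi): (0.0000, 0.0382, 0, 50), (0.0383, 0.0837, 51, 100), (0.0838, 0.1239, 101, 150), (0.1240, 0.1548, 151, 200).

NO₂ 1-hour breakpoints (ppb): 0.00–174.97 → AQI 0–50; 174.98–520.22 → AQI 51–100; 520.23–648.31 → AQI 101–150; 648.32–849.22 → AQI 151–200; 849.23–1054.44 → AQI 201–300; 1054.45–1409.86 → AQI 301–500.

227

CO: 25.540 lies in 17.910–32.170, so I_lo=51, I_hi=100, C_lo=17.910, C_hi=32.170.
(100−51)/(32.170−17.910) × (25.540−17.910) + 51 = 49/14.260 × 7.630 + 51 ≈ 77.22 → 77.
SO₂: row 565.9–609.6 (AQI 201–300). (300−201)·(577.2−565.9)/(609.6−565.9) + 201 = 99·11.3/43.7 + 201 ≈ 226.60 → 227.
O₃: row 0.0383–0.0837 (AQI 51–100). (100−51)·(0.0746−0.0383)/(0.0837−0.0383) + 51 = 49·0.0363/0.0454 + 51 ≈ 90.18 → 90.
NO₂: 646.74 lies in 520.23–648.31, so I_lo=101, I_hi=150, C_lo=520.23, C_hi=648.31.
(150−101)/(648.31−520.23) × (646.74−520.23) + 101 = 49/128.08 × 126.51 + 101 ≈ 149.40 → 149.
Sub-indices: CO→77, SO₂→227, O₃→90, NO₂→149. Overall AQI = max = 227; dominant pollutant is SO₂.
AQI 227: Very Unhealthy.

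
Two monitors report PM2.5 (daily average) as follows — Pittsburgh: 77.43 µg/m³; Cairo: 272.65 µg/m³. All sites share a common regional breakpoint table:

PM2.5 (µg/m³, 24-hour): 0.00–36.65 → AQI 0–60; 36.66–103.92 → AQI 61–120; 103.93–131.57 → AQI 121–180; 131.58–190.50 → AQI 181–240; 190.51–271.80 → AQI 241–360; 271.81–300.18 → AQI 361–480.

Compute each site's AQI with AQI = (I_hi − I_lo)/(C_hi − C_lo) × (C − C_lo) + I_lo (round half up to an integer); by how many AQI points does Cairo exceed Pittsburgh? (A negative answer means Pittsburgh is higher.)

Pittsburgh 77.43: bracket 36.66–103.92 → index 61–120; slope 59/67.26, offset 40.77.
AQI = 61 + 59/67.26·40.77 ≈ 96.76 ⇒ 97.
Cairo: 272.65 lies in 271.81–300.18, so I_lo=361, I_hi=480, C_lo=271.81, C_hi=300.18.
(480−361)/(300.18−271.81) × (272.65−271.81) + 361 = 119/28.37 × 0.84 + 361 ≈ 364.52 → 365.
AQIs: Pittsburgh=97, Cairo=365. Cairo (365) − Pittsburgh (97) = 268.

268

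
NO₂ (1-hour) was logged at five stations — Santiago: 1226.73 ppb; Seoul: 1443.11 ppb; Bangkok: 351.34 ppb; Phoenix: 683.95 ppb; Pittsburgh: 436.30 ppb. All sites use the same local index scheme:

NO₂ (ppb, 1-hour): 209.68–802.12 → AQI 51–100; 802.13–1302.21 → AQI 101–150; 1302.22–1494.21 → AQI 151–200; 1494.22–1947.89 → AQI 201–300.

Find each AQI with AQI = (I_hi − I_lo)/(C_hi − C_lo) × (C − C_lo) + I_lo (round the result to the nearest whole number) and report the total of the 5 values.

553

Santiago: row 802.13–1302.21 (AQI 101–150). (150−101)·(1226.73−802.13)/(1302.21−802.13) + 101 = 49·424.60/500.08 + 101 ≈ 142.60 → 143.
Seoul: 1443.11 ∈ [1302.22, 1494.21] ↔ index [151, 200].
151 + (1443.11−1302.22)·(200−151)/(1494.21−1302.22) = 151 + 140.89·49/191.99 ≈ 186.96, so AQI = 187.
Bangkok: row 209.68–802.12 (AQI 51–100). (100−51)·(351.34−209.68)/(802.12−209.68) + 51 = 49·141.66/592.44 + 51 ≈ 62.72 → 63.
Phoenix: 683.95 ∈ [209.68, 802.12] ↔ index [51, 100].
51 + (683.95−209.68)·(100−51)/(802.12−209.68) = 51 + 474.27·49/592.44 ≈ 90.23, so AQI = 90.
Pittsburgh: 436.30 lies in 209.68–802.12, so I_lo=51, I_hi=100, C_lo=209.68, C_hi=802.12.
(100−51)/(802.12−209.68) × (436.30−209.68) + 51 = 49/592.44 × 226.62 + 51 ≈ 69.74 → 70.
AQIs: Santiago=143, Seoul=187, Bangkok=63, Phoenix=90, Pittsburgh=70. Sum = 143 + 187 + 63 + 90 + 70 = 553.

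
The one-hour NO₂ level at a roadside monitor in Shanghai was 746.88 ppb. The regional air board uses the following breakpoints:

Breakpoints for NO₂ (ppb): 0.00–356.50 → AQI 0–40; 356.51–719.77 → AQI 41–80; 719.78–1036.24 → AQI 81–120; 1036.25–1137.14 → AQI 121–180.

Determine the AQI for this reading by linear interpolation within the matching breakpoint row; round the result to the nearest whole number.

NO₂: row 719.78–1036.24 (AQI 81–120). (120−81)·(746.88−719.78)/(1036.24−719.78) + 81 = 39·27.10/316.46 + 81 ≈ 84.34 → 84.

84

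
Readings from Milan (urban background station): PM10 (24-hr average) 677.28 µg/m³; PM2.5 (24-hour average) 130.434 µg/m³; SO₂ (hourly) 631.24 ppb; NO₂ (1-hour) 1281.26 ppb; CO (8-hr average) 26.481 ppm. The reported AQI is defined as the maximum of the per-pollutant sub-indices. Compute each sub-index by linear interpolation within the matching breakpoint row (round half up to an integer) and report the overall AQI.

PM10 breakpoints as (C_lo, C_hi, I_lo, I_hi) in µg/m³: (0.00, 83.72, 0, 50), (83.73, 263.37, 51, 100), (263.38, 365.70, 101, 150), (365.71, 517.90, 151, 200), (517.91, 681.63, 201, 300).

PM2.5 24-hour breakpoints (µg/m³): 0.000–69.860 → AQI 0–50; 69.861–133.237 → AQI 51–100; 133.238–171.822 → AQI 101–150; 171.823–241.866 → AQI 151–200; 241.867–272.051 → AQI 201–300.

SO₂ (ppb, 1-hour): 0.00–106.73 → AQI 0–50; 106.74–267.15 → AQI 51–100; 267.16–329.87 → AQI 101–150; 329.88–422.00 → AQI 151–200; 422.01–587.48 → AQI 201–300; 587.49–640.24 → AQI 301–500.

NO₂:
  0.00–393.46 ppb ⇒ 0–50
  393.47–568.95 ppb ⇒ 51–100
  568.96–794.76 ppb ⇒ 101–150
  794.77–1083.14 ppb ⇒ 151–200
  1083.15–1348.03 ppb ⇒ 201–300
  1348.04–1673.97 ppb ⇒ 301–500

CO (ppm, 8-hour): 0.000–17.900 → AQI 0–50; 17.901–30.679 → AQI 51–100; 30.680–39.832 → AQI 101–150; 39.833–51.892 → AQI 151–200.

PM10: row 517.91–681.63 (AQI 201–300). (300−201)·(677.28−517.91)/(681.63−517.91) + 201 = 99·159.37/163.72 + 201 ≈ 297.37 → 297.
PM2.5 130.434: bracket 69.861–133.237 → index 51–100; slope 49/63.376, offset 60.573.
AQI = 51 + 49/63.376·60.573 ≈ 97.83 ⇒ 98.
SO₂: 631.24 ∈ [587.49, 640.24] ↔ index [301, 500].
301 + (631.24−587.49)·(500−301)/(640.24−587.49) = 301 + 43.75·199/52.75 ≈ 466.05, so AQI = 466.
NO₂ 1281.26: bracket 1083.15–1348.03 → index 201–300; slope 99/264.88, offset 198.11.
AQI = 201 + 99/264.88·198.11 ≈ 275.04 ⇒ 275.
CO: row 17.901–30.679 (AQI 51–100). (100−51)·(26.481−17.901)/(30.679−17.901) + 51 = 49·8.580/12.778 + 51 ≈ 83.90 → 84.
Sub-indices: PM10→297, PM2.5→98, SO₂→466, NO₂→275, CO→84. Overall AQI = max = 466; dominant pollutant is SO₂.
AQI 466: Hazardous.

466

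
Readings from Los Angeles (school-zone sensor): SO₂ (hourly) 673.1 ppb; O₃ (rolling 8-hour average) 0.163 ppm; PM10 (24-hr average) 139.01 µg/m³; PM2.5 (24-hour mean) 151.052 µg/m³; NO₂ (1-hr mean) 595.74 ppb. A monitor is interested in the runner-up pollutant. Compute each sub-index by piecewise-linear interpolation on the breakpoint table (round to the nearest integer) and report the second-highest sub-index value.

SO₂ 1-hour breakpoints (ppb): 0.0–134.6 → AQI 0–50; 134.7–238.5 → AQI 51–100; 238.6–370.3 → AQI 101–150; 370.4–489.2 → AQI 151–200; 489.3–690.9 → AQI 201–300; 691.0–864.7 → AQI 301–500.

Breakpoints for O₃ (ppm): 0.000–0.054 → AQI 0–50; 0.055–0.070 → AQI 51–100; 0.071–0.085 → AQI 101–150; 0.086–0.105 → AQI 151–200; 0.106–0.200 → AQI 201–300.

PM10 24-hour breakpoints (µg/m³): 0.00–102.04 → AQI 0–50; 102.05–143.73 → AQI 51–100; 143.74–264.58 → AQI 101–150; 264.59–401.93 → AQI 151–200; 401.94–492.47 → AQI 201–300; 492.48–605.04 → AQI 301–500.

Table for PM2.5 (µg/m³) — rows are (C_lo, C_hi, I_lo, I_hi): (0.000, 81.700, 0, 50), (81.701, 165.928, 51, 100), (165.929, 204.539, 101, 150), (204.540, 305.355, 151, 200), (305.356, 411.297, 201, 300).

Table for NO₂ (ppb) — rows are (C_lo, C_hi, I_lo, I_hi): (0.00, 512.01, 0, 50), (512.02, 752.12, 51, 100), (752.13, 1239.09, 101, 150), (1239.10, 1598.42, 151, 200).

261

SO₂: 673.1 lies in 489.3–690.9, so I_lo=201, I_hi=300, C_lo=489.3, C_hi=690.9.
(300−201)/(690.9−489.3) × (673.1−489.3) + 201 = 99/201.6 × 183.8 + 201 ≈ 291.26 → 291.
O₃ 0.163: bracket 0.106–0.200 → index 201–300; slope 99/0.094, offset 0.057.
AQI = 201 + 99/0.094·0.057 ≈ 261.03 ⇒ 261.
PM10: 139.01 lies in 102.05–143.73, so I_lo=51, I_hi=100, C_lo=102.05, C_hi=143.73.
(100−51)/(143.73−102.05) × (139.01−102.05) + 51 = 49/41.68 × 36.96 + 51 ≈ 94.45 → 94.
PM2.5: 151.052 ∈ [81.701, 165.928] ↔ index [51, 100].
51 + (151.052−81.701)·(100−51)/(165.928−81.701) = 51 + 69.351·49/84.227 ≈ 91.35, so AQI = 91.
NO₂: 595.74 lies in 512.02–752.12, so I_lo=51, I_hi=100, C_lo=512.02, C_hi=752.12.
(100−51)/(752.12−512.02) × (595.74−512.02) + 51 = 49/240.10 × 83.72 + 51 ≈ 68.09 → 68.
Sub-indices: SO₂→291, O₃→261, PM10→94, PM2.5→91, NO₂→68. Ranked high→low: 291, 261, 94, 91, 68. Second-highest sub-index = 261.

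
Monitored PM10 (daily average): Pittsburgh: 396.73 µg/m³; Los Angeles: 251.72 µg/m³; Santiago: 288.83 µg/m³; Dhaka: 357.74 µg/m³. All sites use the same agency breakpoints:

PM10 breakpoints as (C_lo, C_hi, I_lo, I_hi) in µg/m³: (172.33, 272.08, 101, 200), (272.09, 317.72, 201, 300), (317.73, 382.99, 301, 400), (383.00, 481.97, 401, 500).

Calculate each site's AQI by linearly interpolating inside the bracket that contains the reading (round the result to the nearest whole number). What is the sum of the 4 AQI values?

1194

Pittsburgh: 396.73 lies in 383.00–481.97, so I_lo=401, I_hi=500, C_lo=383.00, C_hi=481.97.
(500−401)/(481.97−383.00) × (396.73−383.00) + 401 = 99/98.97 × 13.73 + 401 ≈ 414.73 → 415.
Los Angeles: row 172.33–272.08 (AQI 101–200). (200−101)·(251.72−172.33)/(272.08−172.33) + 101 = 99·79.39/99.75 + 101 ≈ 179.79 → 180.
Santiago 288.83: bracket 272.09–317.72 → index 201–300; slope 99/45.63, offset 16.74.
AQI = 201 + 99/45.63·16.74 ≈ 237.32 ⇒ 237.
Dhaka: 357.74 lies in 317.73–382.99, so I_lo=301, I_hi=400, C_lo=317.73, C_hi=382.99.
(400−301)/(382.99−317.73) × (357.74−317.73) + 301 = 99/65.26 × 40.01 + 301 ≈ 361.70 → 362.
AQIs: Pittsburgh=415, Los Angeles=180, Santiago=237, Dhaka=362. Sum = 415 + 180 + 237 + 362 = 1194.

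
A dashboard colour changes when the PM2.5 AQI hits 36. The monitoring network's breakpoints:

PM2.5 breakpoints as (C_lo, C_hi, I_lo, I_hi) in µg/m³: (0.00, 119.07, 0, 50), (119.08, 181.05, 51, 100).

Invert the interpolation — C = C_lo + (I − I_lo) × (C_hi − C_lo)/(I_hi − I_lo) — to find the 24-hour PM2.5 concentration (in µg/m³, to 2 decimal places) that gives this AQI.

AQI 36 lies in the 0–50 band, which corresponds to 0.00–119.07 µg/m³.
C = 0.00 + (36−0)×(119.07−0.00)/(50−0) = 0.00 + 36×119.07/50 ≈ 85.7304 µg/m³ → 85.73 µg/m³ to 2 dp.

85.73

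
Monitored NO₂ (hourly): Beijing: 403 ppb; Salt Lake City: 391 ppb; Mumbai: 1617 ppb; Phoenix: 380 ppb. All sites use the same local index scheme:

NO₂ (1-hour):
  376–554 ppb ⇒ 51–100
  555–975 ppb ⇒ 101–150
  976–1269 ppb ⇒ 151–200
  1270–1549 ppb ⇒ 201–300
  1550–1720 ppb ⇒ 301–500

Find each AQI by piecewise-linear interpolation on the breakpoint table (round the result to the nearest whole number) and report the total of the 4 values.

Beijing: 403 ∈ [376, 554] ↔ index [51, 100].
51 + (403−376)·(100−51)/(554−376) = 51 + 27·49/178 ≈ 58.43, so AQI = 58.
Salt Lake City: 391 lies in 376–554, so I_lo=51, I_hi=100, C_lo=376, C_hi=554.
(100−51)/(554−376) × (391−376) + 51 = 49/178 × 15 + 51 ≈ 55.13 → 55.
Mumbai: 1617 ∈ [1550, 1720] ↔ index [301, 500].
301 + (1617−1550)·(500−301)/(1720−1550) = 301 + 67·199/170 ≈ 379.43, so AQI = 379.
Phoenix: row 376–554 (AQI 51–100). (100−51)·(380−376)/(554−376) + 51 = 49·4/178 + 51 ≈ 52.10 → 52.
AQIs: Beijing=58, Salt Lake City=55, Mumbai=379, Phoenix=52. Sum = 58 + 55 + 379 + 52 = 544.

544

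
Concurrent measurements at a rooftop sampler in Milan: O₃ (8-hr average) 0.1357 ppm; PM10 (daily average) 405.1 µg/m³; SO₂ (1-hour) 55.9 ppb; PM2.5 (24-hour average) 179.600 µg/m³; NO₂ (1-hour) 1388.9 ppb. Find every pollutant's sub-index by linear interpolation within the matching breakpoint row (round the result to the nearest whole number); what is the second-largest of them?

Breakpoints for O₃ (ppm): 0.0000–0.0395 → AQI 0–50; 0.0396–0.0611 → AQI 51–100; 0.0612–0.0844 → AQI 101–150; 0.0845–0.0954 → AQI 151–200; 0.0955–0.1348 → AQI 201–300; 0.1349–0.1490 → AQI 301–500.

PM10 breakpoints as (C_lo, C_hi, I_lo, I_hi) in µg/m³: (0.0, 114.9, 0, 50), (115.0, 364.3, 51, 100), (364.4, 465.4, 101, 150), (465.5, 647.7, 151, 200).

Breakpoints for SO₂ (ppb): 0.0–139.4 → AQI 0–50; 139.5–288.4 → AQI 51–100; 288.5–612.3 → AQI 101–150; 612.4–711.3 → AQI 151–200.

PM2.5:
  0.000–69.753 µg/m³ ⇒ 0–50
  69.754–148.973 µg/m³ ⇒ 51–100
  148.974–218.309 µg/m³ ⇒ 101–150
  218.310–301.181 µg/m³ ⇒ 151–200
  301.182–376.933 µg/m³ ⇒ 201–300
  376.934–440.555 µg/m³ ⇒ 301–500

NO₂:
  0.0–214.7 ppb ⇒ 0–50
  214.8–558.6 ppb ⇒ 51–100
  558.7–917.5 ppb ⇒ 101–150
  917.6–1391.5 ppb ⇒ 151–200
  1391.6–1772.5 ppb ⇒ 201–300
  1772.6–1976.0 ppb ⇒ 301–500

O₃ 0.1357: bracket 0.1349–0.1490 → index 301–500; slope 199/0.0141, offset 0.0008.
AQI = 301 + 199/0.0141·0.0008 ≈ 312.29 ⇒ 312.
PM10: 405.1 ∈ [364.4, 465.4] ↔ index [101, 150].
101 + (405.1−364.4)·(150−101)/(465.4−364.4) = 101 + 40.7·49/101.0 ≈ 120.75, so AQI = 121.
SO₂: row 0.0–139.4 (AQI 0–50). (50−0)·(55.9−0.0)/(139.4−0.0) + 0 = 50·55.9/139.4 + 0 ≈ 20.05 → 20.
PM2.5: row 148.974–218.309 (AQI 101–150). (150−101)·(179.600−148.974)/(218.309−148.974) + 101 = 49·30.626/69.335 + 101 ≈ 122.64 → 123.
NO₂: row 917.6–1391.5 (AQI 151–200). (200−151)·(1388.9−917.6)/(1391.5−917.6) + 151 = 49·471.3/473.9 + 151 ≈ 199.73 → 200.
Sub-indices: O₃→312, PM10→121, SO₂→20, PM2.5→123, NO₂→200. Ranked high→low: 312, 200, 123, 121, 20. Second-highest sub-index = 200.

200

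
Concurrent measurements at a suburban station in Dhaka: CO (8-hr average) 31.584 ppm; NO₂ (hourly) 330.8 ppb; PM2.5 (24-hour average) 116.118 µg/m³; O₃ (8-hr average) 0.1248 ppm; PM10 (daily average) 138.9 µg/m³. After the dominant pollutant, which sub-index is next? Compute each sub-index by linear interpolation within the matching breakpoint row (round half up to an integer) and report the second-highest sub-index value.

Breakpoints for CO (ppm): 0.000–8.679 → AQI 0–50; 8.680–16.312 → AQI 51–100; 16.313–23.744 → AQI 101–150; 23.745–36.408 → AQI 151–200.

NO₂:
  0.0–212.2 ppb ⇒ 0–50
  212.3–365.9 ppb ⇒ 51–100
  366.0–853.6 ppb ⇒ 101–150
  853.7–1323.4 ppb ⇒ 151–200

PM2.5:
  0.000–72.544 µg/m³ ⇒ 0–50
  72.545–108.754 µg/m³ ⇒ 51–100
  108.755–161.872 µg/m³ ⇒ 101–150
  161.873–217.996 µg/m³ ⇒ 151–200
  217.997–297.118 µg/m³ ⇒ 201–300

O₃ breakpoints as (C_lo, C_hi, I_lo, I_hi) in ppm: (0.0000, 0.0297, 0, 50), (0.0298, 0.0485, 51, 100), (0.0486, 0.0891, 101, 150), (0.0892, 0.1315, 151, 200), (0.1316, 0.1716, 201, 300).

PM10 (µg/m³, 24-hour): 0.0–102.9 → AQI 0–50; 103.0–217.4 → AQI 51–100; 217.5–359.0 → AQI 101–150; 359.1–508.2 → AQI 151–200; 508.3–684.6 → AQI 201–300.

181

CO: row 23.745–36.408 (AQI 151–200). (200−151)·(31.584−23.745)/(36.408−23.745) + 151 = 49·7.839/12.663 + 151 ≈ 181.33 → 181.
NO₂ 330.8: bracket 212.3–365.9 → index 51–100; slope 49/153.6, offset 118.5.
AQI = 51 + 49/153.6·118.5 ≈ 88.80 ⇒ 89.
PM2.5: row 108.755–161.872 (AQI 101–150). (150−101)·(116.118−108.755)/(161.872−108.755) + 101 = 49·7.363/53.117 + 101 ≈ 107.79 → 108.
O₃: row 0.0892–0.1315 (AQI 151–200). (200−151)·(0.1248−0.0892)/(0.1315−0.0892) + 151 = 49·0.0356/0.0423 + 151 ≈ 192.24 → 192.
PM10: row 103.0–217.4 (AQI 51–100). (100−51)·(138.9−103.0)/(217.4−103.0) + 51 = 49·35.9/114.4 + 51 ≈ 66.38 → 66.
Sub-indices: CO→181, NO₂→89, PM2.5→108, O₃→192, PM10→66. Ranked high→low: 192, 181, 108, 89, 66. Second-highest sub-index = 181.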